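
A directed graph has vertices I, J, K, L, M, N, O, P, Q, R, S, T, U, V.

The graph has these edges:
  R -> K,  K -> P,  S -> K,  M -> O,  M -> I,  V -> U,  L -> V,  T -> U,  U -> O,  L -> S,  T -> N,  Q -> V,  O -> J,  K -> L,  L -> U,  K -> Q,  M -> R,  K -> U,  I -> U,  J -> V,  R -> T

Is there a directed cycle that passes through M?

No

M lies on a cycle iff there is a path from M back to itself.
Exploring from M, it never reaches itself; equivalently, its strongly connected component is a singleton.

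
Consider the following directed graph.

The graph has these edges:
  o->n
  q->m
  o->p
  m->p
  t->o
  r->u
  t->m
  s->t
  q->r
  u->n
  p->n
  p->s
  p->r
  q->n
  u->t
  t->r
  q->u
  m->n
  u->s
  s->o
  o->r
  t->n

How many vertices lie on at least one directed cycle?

A vertex is on a directed cycle iff it belongs to a strongly connected component of size ≥ 2 (or has a self-loop).
The vertices on cycles are {m, o, p, r, s, t, u} — 7 in total.

7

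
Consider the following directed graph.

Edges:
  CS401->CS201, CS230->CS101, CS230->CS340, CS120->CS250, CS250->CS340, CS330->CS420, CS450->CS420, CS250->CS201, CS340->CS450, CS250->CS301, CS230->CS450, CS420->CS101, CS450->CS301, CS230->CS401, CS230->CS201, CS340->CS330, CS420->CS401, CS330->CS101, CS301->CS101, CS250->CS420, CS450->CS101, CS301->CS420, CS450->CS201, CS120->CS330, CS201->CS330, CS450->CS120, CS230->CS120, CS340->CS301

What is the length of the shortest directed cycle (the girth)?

For each vertex v, BFS finds the shortest path from v back to v.
The shortest such closed walk is CS120 → CS250 → CS340 → CS450 → CS120, length 4.

4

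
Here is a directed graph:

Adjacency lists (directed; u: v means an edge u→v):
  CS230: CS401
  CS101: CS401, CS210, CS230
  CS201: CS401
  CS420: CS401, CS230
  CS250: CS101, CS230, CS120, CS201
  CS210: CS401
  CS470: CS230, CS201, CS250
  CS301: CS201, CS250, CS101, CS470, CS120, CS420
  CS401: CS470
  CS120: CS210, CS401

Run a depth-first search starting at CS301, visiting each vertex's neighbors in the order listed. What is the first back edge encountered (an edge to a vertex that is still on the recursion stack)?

CS230→CS401

DFS from CS301 (visiting each vertex's neighbors in the order listed); mark gray on enter, black on exit:
CS301 gray
  CS201 gray
    CS401 gray
      CS470 gray
        CS230 gray
          CS230→CS401: CS401 is gray → back edge
First back edge: CS230 → CS401.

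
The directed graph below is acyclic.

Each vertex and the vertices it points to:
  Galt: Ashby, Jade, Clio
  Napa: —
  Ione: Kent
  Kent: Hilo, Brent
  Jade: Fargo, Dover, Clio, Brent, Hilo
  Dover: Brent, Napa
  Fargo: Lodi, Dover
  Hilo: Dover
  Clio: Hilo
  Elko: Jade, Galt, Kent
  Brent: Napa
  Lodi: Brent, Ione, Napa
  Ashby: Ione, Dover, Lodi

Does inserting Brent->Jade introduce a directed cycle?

Yes

Adding Brent→Jade creates a cycle iff Jade can already reach Brent.
Path from Jade: Jade → Brent.
So Jade → … → Brent → Jade is a cycle.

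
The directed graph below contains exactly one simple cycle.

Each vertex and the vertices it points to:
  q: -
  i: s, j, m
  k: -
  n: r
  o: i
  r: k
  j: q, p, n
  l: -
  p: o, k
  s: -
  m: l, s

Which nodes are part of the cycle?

DFS with gray/black marking from i:
i gray
  s gray
  s black
  j gray
    q gray
    q black
    p gray
      o gray
        o→i: i is gray → back edge
Back edge closes the cycle i → j → p → o → i; its vertices are {i, j, o, p}.

i, j, o, p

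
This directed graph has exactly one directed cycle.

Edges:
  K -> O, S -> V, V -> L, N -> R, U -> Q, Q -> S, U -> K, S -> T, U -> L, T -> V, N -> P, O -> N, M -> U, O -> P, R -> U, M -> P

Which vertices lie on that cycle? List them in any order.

DFS with gray/black marking from U:
U gray
  L gray
  L black
  K gray
    O gray
      P gray
      P black
      N gray
        N→P: P black — skip
        R gray
          R→U: U is gray → back edge
Back edge closes the cycle U → K → O → N → R → U; its vertices are {K, N, O, R, U}.

K, N, O, R, U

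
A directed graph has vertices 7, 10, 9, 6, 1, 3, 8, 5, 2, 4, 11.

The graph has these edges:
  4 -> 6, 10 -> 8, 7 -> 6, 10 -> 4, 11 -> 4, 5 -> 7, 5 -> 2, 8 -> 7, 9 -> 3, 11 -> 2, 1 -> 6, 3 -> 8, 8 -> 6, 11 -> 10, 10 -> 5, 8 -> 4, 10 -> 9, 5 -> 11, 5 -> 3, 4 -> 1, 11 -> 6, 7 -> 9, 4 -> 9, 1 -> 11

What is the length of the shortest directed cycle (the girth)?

3

For each vertex v, BFS finds the shortest path from v back to v.
The shortest such closed walk is 5 → 11 → 10 → 5, length 3.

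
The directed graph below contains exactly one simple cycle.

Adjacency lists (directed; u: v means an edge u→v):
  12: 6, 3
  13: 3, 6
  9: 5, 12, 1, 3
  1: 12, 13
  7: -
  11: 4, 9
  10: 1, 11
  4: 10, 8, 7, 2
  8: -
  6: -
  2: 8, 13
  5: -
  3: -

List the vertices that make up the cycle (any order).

DFS with gray/black marking from 10:
10 gray
  1 gray
    12 gray
      6 gray
      6 black
      3 gray
      3 black
    12 black
    13 gray
      13→3: 3 black — skip
      13→6: 6 black — skip
    13 black
  1 black
  11 gray
    4 gray
      4→10: 10 is gray → back edge
Back edge closes the cycle 10 → 11 → 4 → 10; its vertices are {4, 10, 11}.

4, 10, 11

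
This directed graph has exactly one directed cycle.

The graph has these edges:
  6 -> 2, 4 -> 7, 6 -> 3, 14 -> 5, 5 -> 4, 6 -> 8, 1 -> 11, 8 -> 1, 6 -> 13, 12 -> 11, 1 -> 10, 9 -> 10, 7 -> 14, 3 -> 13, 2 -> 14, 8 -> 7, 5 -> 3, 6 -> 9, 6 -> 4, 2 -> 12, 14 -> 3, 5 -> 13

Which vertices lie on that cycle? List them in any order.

DFS with gray/black marking from 7:
7 gray
  14 gray
    3 gray
      13 gray
      13 black
    3 black
    5 gray
      4 gray
        4→7: 7 is gray → back edge
Back edge closes the cycle 7 → 14 → 5 → 4 → 7; its vertices are {4, 5, 7, 14}.

4, 5, 7, 14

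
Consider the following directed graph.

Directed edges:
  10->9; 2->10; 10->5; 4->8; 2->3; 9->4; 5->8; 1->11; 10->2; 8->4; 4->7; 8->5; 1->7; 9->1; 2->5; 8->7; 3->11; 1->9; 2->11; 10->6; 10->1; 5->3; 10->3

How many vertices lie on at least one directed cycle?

7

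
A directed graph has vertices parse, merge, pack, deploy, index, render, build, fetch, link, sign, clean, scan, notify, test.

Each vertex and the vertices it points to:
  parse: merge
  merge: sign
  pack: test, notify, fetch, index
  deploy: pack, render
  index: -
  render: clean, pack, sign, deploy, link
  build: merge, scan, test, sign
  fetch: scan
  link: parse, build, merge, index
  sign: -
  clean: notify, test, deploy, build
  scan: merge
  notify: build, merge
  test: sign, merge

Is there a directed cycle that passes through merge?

merge lies on a cycle iff there is a path from merge back to itself.
Exploring from merge, it never reaches itself; equivalently, its strongly connected component is a singleton.

No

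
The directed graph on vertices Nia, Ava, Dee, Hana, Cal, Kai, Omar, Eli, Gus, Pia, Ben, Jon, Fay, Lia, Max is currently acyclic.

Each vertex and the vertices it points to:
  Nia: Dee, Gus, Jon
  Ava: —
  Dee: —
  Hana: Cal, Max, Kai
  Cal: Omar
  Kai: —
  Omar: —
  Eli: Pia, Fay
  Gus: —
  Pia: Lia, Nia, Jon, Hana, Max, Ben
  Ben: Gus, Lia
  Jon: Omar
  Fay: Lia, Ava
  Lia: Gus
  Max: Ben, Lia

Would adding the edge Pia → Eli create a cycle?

Adding Pia→Eli creates a cycle iff Eli can already reach Pia.
Path from Eli: Eli → Pia.
So Eli → … → Pia → Eli is a cycle.

Yes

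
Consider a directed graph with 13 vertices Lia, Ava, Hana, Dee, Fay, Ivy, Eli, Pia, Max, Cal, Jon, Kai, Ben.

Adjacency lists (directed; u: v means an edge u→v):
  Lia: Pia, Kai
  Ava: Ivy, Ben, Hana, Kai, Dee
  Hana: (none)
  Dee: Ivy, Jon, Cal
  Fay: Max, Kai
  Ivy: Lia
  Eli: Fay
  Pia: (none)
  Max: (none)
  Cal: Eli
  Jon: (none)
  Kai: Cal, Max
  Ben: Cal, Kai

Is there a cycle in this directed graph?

Yes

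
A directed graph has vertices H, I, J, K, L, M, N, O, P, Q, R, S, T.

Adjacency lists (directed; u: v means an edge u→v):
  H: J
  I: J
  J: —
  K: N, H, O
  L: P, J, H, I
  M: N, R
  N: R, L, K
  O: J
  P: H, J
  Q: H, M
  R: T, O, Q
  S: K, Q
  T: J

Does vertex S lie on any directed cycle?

S lies on a cycle iff there is a path from S back to itself.
Exploring from S, it never reaches itself; equivalently, its strongly connected component is a singleton.

No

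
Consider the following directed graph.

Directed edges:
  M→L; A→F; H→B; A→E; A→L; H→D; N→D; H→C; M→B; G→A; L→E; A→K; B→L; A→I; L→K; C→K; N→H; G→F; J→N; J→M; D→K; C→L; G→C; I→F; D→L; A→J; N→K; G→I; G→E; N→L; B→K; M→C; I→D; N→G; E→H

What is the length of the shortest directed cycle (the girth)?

For each vertex v, BFS finds the shortest path from v back to v.
The shortest such closed walk is G → A → J → N → G, length 4.

4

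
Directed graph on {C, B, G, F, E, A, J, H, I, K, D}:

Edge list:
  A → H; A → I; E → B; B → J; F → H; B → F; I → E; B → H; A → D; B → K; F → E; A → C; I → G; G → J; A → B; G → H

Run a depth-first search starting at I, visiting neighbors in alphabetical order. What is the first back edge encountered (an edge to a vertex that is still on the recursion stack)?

F->E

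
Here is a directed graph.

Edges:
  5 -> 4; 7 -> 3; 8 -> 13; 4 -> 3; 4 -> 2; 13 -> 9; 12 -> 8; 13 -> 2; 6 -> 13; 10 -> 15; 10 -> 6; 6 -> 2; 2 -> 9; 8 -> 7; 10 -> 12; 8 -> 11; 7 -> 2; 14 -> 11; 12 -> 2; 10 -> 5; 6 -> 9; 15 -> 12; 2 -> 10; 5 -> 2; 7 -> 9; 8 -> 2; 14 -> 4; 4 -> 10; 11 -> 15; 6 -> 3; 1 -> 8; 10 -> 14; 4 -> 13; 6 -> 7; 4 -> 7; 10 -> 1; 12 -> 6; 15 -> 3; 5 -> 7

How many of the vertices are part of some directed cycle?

13

A vertex is on a directed cycle iff it belongs to a strongly connected component of size ≥ 2 (or has a self-loop).
The vertices on cycles are {1, 2, 4, 5, 6, 7, 8, 10, 11, 12, 13, 14, 15} — 13 in total.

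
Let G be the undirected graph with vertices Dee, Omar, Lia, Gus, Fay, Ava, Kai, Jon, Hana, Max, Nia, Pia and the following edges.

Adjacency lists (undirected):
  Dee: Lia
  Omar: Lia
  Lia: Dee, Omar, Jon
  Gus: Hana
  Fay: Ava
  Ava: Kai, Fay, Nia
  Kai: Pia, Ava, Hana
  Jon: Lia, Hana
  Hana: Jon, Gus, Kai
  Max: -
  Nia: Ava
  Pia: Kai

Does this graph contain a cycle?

No

DFS, tracking each vertex's parent; an edge to a visited non-parent vertex closes a cycle.
Start from Kai:
visit Kai (parent –)
  visit Pia (parent Kai)
    Pia–Kai: parent, skip
  visit Ava (parent Kai)
    Ava–Kai: parent, skip
    visit Fay (parent Ava)
      Fay–Ava: parent, skip
    visit Nia (parent Ava)
      Nia–Ava: parent, skip
  visit Hana (parent Kai)
    visit Jon (parent Hana)
      visit Lia (parent Jon)
        visit Dee (parent Lia)
          Dee–Lia: parent, skip
        visit Omar (parent Lia)
          Omar–Lia: parent, skip
        Lia–Jon: parent, skip
      Jon–Hana: parent, skip
    visit Gus (parent Hana)
      Gus–Hana: parent, skip
    Hana–Kai: parent, skip
visit Max (parent –)
No non-parent visited neighbor found — the graph is a forest.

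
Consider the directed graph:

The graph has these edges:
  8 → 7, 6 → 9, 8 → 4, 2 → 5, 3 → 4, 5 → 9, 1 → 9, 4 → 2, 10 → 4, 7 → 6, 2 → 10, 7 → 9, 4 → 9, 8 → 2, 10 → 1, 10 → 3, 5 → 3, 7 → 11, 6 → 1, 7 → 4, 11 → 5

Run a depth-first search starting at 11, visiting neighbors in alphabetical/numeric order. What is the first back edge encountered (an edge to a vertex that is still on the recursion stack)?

DFS from 11 (visiting neighbors in alphabetical/numeric order); mark gray on enter, black on exit:
11 gray
  5 gray
    3 gray
      4 gray
        2 gray
          2→5: 5 is gray → back edge
First back edge: 2 → 5.

2->5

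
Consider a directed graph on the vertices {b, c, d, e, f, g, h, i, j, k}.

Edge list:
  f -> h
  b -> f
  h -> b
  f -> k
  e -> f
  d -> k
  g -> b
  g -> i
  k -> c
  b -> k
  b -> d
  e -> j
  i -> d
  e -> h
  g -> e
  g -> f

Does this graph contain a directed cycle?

Yes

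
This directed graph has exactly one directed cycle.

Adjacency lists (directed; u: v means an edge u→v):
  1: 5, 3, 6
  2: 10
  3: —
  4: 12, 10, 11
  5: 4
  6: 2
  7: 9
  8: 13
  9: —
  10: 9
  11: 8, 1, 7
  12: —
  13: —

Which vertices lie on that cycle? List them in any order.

DFS with gray/black marking from 11:
11 gray
  8 gray
    13 gray
    13 black
  8 black
  1 gray
    5 gray
      4 gray
        12 gray
        12 black
        10 gray
          9 gray
          9 black
        10 black
        4→11: 11 is gray → back edge
Back edge closes the cycle 11 → 1 → 5 → 4 → 11; its vertices are {1, 4, 5, 11}.

1, 4, 5, 11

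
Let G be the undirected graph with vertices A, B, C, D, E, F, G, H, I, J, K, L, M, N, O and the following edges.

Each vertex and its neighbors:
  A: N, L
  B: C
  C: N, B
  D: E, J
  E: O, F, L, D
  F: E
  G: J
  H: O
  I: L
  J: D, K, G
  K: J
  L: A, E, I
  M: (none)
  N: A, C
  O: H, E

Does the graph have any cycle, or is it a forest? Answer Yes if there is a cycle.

No

DFS, tracking each vertex's parent; an edge to a visited non-parent vertex closes a cycle.
Start from K:
visit K (parent –)
  visit J (parent K)
    visit D (parent J)
      visit E (parent D)
        visit O (parent E)
          visit H (parent O)
            H–O: parent, skip
          O–E: parent, skip
        visit F (parent E)
          F–E: parent, skip
        visit L (parent E)
          visit A (parent L)
            visit N (parent A)
              N–A: parent, skip
              visit C (parent N)
                C–N: parent, skip
                visit B (parent C)
                  B–C: parent, skip
            A–L: parent, skip
          L–E: parent, skip
          visit I (parent L)
            I–L: parent, skip
        E–D: parent, skip
      D–J: parent, skip
    J–K: parent, skip
    visit G (parent J)
      G–J: parent, skip
visit M (parent –)
No non-parent visited neighbor found — the graph is a forest.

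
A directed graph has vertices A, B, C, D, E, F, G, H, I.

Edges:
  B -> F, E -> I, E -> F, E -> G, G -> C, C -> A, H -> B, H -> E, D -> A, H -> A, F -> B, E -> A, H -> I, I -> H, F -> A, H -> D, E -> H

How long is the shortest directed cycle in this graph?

2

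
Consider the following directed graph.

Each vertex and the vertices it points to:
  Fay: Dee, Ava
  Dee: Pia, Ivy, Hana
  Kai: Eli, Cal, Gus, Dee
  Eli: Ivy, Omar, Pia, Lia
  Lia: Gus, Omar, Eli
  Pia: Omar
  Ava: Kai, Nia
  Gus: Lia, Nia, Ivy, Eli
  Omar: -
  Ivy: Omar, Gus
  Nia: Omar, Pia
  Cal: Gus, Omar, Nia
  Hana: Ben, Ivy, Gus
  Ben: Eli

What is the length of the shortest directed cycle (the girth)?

For each vertex v, BFS finds the shortest path from v back to v.
The shortest such closed walk is Gus → Lia → Gus, length 2.

2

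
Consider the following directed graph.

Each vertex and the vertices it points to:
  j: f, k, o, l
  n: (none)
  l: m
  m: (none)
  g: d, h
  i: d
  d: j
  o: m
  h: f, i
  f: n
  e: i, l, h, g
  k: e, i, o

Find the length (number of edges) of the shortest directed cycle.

4

For each vertex v, BFS finds the shortest path from v back to v.
The shortest such closed walk is d → j → k → i → d, length 4.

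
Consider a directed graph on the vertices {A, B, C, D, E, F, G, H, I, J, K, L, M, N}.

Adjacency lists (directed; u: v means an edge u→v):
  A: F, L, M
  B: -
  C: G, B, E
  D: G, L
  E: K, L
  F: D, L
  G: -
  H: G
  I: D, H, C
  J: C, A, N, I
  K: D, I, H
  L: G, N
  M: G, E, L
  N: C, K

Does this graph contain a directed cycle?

DFS with white/gray/black marking, starting from N:
N gray
  C gray
    G gray
    G black
    B gray
    B black
    E gray
      K gray
        D gray
          D→G: G black — skip
          L gray
            L→G: G black — skip
            L→N: N is gray → back edge
Back edge found, so a cycle exists: N → C → E → K → D → L → N.

Yes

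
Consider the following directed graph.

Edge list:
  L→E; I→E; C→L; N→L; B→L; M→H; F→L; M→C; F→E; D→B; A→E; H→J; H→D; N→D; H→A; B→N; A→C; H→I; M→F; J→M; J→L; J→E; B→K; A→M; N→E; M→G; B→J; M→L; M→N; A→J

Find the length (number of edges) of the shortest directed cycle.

3

For each vertex v, BFS finds the shortest path from v back to v.
The shortest such closed walk is A → M → H → A, length 3.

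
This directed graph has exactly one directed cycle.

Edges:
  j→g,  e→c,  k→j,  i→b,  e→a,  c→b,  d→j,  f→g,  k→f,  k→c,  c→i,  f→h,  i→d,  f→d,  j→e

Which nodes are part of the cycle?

c, d, e, i, j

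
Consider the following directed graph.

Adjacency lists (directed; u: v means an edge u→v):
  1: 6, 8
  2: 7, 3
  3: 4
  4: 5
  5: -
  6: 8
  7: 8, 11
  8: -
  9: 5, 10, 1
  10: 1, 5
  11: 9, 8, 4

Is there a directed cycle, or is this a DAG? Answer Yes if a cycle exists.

DFS with white/gray/black marking, starting from 4:
4 gray
  5 gray
  5 black
4 black
1 gray
  6 gray
    8 gray
    8 black
  6 black
  1→8: 8 black — skip
1 black
2 gray
  7 gray
    7→8: 8 black — skip
    11 gray
      9 gray
        9→5: 5 black — skip
        10 gray
          10→1: 1 black — skip
          10→5: 5 black — skip
        10 black
        9→1: 1 black — skip
      9 black
      11→8: 8 black — skip
      11→4: 4 black — skip
    11 black
  7 black
  3 gray
    3→4: 4 black — skip
  3 black
2 black
Every edge goes to a white or black vertex — no back edge, so the graph is acyclic.

No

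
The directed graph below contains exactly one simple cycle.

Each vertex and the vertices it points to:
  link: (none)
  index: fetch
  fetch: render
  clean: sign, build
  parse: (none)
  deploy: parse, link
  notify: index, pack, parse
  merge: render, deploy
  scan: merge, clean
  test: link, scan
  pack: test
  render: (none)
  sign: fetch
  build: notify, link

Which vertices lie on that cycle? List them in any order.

pack, scan, test, build, clean, notify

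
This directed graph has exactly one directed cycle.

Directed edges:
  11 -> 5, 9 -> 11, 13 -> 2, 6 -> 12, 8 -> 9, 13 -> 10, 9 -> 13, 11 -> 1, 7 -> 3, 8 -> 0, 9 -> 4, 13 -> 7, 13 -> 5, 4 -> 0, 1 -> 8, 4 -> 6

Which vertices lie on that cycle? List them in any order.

1, 8, 9, 11

DFS with gray/black marking from 9:
9 gray
  13 gray
    10 gray
    10 black
    5 gray
    5 black
    7 gray
      3 gray
      3 black
    7 black
    2 gray
    2 black
  13 black
  4 gray
    0 gray
    0 black
    6 gray
      12 gray
      12 black
    6 black
  4 black
  11 gray
    1 gray
      8 gray
        8→9: 9 is gray → back edge
Back edge closes the cycle 9 → 11 → 1 → 8 → 9; its vertices are {1, 8, 9, 11}.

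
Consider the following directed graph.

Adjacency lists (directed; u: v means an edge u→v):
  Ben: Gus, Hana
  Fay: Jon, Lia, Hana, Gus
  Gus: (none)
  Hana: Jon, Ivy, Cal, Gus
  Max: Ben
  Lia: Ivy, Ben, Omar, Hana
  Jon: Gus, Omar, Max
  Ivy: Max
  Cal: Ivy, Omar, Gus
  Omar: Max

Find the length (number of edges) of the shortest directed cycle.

4

For each vertex v, BFS finds the shortest path from v back to v.
The shortest such closed walk is Ben → Hana → Ivy → Max → Ben, length 4.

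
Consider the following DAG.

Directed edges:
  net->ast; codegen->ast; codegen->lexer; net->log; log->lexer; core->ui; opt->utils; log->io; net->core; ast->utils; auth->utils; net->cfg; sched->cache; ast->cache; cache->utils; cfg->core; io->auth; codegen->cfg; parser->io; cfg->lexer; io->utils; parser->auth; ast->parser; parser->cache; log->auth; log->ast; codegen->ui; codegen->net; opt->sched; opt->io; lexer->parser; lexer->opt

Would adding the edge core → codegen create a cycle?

Yes

Adding core→codegen creates a cycle iff codegen can already reach core.
Path from codegen: codegen → net → core.
So codegen → … → core → codegen is a cycle.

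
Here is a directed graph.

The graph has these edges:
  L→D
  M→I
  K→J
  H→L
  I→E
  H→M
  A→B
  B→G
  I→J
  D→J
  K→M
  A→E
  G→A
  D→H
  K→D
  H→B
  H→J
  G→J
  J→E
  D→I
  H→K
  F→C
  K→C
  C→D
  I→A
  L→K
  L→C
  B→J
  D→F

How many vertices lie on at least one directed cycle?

9

A vertex is on a directed cycle iff it belongs to a strongly connected component of size ≥ 2 (or has a self-loop).
The vertices on cycles are {A, B, C, D, F, G, H, K, L} — 9 in total.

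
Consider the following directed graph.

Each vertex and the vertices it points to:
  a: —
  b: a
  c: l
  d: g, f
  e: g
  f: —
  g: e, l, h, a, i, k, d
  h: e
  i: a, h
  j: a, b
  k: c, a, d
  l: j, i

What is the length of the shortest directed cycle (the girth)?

2

For each vertex v, BFS finds the shortest path from v back to v.
The shortest such closed walk is g → e → g, length 2.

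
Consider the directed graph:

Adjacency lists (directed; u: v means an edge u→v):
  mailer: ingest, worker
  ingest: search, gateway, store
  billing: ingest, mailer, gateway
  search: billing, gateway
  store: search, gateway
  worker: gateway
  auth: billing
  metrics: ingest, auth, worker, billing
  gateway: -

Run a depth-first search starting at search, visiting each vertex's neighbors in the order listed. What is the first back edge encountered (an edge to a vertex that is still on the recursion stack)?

ingest→search

DFS from search (visiting each vertex's neighbors in the order listed); mark gray on enter, black on exit:
search gray
  billing gray
    ingest gray
      ingest→search: search is gray → back edge
First back edge: ingest → search.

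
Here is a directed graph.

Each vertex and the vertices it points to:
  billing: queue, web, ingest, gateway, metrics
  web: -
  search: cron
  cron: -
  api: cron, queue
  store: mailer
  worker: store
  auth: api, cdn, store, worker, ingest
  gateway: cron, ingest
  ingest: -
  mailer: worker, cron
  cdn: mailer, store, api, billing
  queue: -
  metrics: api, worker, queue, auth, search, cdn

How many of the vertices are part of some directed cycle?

7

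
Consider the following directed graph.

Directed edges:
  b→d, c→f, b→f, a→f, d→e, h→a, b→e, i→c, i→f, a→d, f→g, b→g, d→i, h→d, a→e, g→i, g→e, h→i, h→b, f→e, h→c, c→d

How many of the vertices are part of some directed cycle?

A vertex is on a directed cycle iff it belongs to a strongly connected component of size ≥ 2 (or has a self-loop).
The vertices on cycles are {c, d, f, g, i} — 5 in total.

5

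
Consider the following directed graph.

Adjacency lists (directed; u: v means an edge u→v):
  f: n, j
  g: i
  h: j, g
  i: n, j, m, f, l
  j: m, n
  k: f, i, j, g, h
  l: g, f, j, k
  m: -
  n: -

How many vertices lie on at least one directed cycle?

5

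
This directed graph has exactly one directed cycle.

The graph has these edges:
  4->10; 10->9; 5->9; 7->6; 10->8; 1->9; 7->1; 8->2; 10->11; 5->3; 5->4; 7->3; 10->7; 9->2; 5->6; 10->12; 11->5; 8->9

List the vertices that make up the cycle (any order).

4, 5, 10, 11

DFS with gray/black marking from 10:
10 gray
  11 gray
    5 gray
      4 gray
        4→10: 10 is gray → back edge
Back edge closes the cycle 10 → 11 → 5 → 4 → 10; its vertices are {4, 5, 10, 11}.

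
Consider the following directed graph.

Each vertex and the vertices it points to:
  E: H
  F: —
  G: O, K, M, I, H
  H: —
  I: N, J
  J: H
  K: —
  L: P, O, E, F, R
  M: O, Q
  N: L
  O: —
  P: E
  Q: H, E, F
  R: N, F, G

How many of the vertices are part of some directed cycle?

A vertex is on a directed cycle iff it belongs to a strongly connected component of size ≥ 2 (or has a self-loop).
The vertices on cycles are {G, I, L, N, R} — 5 in total.

5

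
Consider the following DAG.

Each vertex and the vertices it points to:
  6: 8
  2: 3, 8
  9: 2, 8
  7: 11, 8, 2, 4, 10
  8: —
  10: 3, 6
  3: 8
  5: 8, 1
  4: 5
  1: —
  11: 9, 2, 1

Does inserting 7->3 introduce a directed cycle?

No

Adding 7→3 creates a cycle iff 3 can already reach 7.
Explore from 3: no path reaches 7. The graph stays acyclic.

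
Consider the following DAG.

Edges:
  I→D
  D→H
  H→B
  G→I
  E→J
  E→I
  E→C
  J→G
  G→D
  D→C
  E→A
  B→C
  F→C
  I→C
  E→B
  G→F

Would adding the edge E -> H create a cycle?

Adding E→H creates a cycle iff H can already reach E.
Explore from H: no path reaches E. The graph stays acyclic.

No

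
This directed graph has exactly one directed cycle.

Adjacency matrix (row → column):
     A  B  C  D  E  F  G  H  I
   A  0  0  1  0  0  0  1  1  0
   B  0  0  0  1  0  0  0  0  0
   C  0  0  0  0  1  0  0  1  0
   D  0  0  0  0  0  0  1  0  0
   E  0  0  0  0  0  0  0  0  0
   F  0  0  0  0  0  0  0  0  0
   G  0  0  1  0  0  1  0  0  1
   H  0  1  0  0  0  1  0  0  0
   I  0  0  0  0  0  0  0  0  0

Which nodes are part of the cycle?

B, C, D, G, H

DFS with gray/black marking from G:
G gray
  F gray
  F black
  I gray
  I black
  C gray
    E gray
    E black
    H gray
      H→F: F black — skip
      B gray
        D gray
          D→G: G is gray → back edge
Back edge closes the cycle G → C → H → B → D → G; its vertices are {B, C, D, G, H}.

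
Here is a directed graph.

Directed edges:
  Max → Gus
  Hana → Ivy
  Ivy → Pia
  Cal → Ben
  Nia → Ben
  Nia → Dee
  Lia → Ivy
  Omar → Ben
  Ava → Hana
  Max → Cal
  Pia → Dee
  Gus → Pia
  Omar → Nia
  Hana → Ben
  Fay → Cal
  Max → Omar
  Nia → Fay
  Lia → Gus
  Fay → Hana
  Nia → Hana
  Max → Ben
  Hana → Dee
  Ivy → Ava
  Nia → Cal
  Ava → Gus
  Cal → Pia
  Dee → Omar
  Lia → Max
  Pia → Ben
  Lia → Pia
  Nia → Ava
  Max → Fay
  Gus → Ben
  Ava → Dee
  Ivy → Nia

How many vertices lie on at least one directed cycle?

10

A vertex is on a directed cycle iff it belongs to a strongly connected component of size ≥ 2 (or has a self-loop).
The vertices on cycles are {Ava, Cal, Dee, Fay, Gus, Ivy, Nia, Pia, Hana, Omar} — 10 in total.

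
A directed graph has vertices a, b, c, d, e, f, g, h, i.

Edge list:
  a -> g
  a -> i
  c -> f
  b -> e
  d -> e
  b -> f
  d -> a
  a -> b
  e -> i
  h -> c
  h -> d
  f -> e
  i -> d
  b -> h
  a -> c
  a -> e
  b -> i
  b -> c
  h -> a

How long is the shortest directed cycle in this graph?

3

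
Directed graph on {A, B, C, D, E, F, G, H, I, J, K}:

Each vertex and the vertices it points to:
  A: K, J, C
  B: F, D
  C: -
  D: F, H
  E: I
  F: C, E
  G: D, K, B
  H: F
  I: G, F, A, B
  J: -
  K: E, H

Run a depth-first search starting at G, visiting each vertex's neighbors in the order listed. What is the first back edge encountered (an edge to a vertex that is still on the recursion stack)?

I→G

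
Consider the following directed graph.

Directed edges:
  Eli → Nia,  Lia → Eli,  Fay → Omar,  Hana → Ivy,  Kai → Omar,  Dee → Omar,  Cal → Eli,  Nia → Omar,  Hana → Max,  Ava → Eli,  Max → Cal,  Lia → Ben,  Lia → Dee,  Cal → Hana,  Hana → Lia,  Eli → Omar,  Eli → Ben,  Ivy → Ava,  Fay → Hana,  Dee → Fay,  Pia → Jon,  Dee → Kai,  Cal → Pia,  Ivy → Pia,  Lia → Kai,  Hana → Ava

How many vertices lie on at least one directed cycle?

A vertex is on a directed cycle iff it belongs to a strongly connected component of size ≥ 2 (or has a self-loop).
The vertices on cycles are {Cal, Dee, Fay, Lia, Max, Hana} — 6 in total.

6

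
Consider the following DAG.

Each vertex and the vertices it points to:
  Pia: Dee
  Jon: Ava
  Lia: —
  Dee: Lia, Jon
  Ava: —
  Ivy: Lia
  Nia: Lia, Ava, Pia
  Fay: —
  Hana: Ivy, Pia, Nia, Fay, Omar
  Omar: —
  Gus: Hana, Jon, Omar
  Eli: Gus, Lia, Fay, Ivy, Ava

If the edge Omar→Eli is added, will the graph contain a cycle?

Adding Omar→Eli creates a cycle iff Eli can already reach Omar.
Path from Eli: Eli → Gus → Omar.
So Eli → … → Omar → Eli is a cycle.

Yes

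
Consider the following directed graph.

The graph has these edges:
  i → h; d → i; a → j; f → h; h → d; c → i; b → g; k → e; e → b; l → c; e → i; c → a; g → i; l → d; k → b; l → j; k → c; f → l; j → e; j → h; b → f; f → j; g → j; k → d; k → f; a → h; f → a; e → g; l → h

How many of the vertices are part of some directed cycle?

A vertex is on a directed cycle iff it belongs to a strongly connected component of size ≥ 2 (or has a self-loop).
The vertices on cycles are {a, b, c, d, e, f, g, h, i, j, l} — 11 in total.

11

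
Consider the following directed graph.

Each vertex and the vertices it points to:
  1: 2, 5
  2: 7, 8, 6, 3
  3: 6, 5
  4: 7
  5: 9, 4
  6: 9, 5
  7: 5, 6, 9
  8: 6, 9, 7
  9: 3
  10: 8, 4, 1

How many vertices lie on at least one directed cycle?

6

A vertex is on a directed cycle iff it belongs to a strongly connected component of size ≥ 2 (or has a self-loop).
The vertices on cycles are {3, 4, 5, 6, 7, 9} — 6 in total.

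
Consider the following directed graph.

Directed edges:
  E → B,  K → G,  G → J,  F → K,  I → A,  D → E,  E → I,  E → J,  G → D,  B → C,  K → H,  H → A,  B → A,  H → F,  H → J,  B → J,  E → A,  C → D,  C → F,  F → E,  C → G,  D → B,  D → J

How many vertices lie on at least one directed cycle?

8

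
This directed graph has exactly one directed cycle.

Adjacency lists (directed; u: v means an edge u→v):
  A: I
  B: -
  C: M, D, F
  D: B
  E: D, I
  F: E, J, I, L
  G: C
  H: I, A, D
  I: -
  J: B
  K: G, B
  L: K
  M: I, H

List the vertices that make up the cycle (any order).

C, F, G, K, L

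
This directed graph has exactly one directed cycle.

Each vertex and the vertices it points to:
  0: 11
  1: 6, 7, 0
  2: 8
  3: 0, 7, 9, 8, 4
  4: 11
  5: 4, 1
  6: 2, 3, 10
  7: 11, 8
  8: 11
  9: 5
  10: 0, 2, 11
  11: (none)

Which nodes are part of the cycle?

DFS with gray/black marking from 9:
9 gray
  5 gray
    4 gray
      11 gray
      11 black
    4 black
    1 gray
      6 gray
        2 gray
          8 gray
            8→11: 11 black — skip
          8 black
        2 black
        3 gray
          0 gray
            0→11: 11 black — skip
          0 black
          7 gray
            7→11: 11 black — skip
            7→8: 8 black — skip
          7 black
          3→9: 9 is gray → back edge
Back edge closes the cycle 9 → 5 → 1 → 6 → 3 → 9; its vertices are {1, 3, 5, 6, 9}.

1, 3, 5, 6, 9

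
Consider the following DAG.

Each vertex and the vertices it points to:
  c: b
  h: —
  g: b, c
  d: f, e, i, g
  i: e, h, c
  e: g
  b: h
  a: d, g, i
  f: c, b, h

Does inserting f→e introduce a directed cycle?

Adding f→e creates a cycle iff e can already reach f.
Explore from e: no path reaches f. The graph stays acyclic.

No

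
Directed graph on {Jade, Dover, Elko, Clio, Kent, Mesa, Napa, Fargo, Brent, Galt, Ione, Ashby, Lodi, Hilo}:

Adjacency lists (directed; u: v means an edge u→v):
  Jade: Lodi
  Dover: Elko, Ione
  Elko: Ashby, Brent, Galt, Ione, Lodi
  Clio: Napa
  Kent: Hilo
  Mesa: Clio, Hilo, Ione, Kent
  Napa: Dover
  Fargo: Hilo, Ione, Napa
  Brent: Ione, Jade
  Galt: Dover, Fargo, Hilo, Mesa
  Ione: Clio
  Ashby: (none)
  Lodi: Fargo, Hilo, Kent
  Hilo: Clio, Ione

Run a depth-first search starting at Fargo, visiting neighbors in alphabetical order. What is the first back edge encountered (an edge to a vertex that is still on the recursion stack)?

Ione→Clio

DFS from Fargo (visiting neighbors in alphabetical order); mark gray on enter, black on exit:
Fargo gray
  Hilo gray
    Clio gray
      Napa gray
        Dover gray
          Elko gray
            Ashby gray
            Ashby black
            Brent gray
              Ione gray
                Ione→Clio: Clio is gray → back edge
First back edge: Ione → Clio.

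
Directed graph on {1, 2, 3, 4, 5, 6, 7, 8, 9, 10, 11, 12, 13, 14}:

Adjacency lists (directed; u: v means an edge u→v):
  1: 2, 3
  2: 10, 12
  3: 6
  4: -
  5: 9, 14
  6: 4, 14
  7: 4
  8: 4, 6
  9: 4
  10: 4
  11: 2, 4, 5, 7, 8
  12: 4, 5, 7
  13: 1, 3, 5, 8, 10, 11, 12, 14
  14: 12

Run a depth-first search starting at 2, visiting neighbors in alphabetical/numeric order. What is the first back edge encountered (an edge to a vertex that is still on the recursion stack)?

DFS from 2 (visiting neighbors in alphabetical/numeric order); mark gray on enter, black on exit:
2 gray
  10 gray
    4 gray
    4 black
  10 black
  12 gray
    12→4: 4 black — skip
    5 gray
      9 gray
        9→4: 4 black — skip
      9 black
      14 gray
        14→12: 12 is gray → back edge
First back edge: 14 → 12.

14->12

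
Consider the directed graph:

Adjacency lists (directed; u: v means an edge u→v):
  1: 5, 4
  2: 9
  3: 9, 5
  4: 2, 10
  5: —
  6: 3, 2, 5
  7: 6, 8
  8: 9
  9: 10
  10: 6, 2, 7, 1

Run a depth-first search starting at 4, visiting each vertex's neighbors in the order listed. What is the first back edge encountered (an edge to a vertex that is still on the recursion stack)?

3→9

DFS from 4 (visiting each vertex's neighbors in the order listed); mark gray on enter, black on exit:
4 gray
  2 gray
    9 gray
      10 gray
        6 gray
          3 gray
            3→9: 9 is gray → back edge
First back edge: 3 → 9.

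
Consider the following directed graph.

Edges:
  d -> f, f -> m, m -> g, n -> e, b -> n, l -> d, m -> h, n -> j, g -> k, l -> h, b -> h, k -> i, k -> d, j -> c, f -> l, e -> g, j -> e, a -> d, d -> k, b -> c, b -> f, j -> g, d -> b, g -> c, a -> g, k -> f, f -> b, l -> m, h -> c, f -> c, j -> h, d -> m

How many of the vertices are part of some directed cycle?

A vertex is on a directed cycle iff it belongs to a strongly connected component of size ≥ 2 (or has a self-loop).
The vertices on cycles are {b, d, e, f, g, j, k, l, m, n} — 10 in total.

10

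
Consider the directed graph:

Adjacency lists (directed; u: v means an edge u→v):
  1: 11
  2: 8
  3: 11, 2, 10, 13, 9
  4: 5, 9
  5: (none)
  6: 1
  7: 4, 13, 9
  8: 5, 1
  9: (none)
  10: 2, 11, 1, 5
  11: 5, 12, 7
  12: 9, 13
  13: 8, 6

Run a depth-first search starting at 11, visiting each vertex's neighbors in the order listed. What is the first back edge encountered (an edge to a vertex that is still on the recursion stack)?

1->11

DFS from 11 (visiting each vertex's neighbors in the order listed); mark gray on enter, black on exit:
11 gray
  5 gray
  5 black
  12 gray
    9 gray
    9 black
    13 gray
      8 gray
        8→5: 5 black — skip
        1 gray
          1→11: 11 is gray → back edge
First back edge: 1 → 11.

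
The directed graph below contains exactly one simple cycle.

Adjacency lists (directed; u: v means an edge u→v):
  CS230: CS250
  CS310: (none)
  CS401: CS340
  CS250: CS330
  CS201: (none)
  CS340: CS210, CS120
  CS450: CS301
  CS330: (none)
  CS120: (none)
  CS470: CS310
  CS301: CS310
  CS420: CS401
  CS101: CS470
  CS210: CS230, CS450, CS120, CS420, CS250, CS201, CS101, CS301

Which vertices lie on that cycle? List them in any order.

CS210, CS340, CS401, CS420

DFS with gray/black marking from CS210:
CS210 gray
  CS230 gray
    CS250 gray
      CS330 gray
      CS330 black
    CS250 black
  CS230 black
  CS450 gray
    CS301 gray
      CS310 gray
      CS310 black
    CS301 black
  CS450 black
  CS120 gray
  CS120 black
  CS420 gray
    CS401 gray
      CS340 gray
        CS340→CS210: CS210 is gray → back edge
Back edge closes the cycle CS210 → CS420 → CS401 → CS340 → CS210; its vertices are {CS210, CS340, CS401, CS420}.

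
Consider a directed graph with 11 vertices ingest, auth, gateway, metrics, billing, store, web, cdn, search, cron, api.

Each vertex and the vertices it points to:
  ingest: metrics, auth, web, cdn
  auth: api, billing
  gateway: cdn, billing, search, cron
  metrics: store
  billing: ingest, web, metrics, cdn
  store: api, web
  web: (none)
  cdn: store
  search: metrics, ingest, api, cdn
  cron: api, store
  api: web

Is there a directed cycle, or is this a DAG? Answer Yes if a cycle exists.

Yes

DFS with white/gray/black marking, starting from cdn:
cdn gray
  store gray
    api gray
      web gray
      web black
    api black
    store→web: web black — skip
  store black
cdn black
ingest gray
  metrics gray
    metrics→store: store black — skip
  metrics black
  auth gray
    auth→api: api black — skip
    billing gray
      billing→ingest: ingest is gray → back edge
Back edge found, so a cycle exists: ingest → auth → billing → ingest.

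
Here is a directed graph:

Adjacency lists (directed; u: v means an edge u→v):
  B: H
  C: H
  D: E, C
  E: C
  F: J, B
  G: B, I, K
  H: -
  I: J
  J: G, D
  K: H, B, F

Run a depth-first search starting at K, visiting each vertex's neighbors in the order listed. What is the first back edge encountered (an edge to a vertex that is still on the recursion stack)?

DFS from K (visiting each vertex's neighbors in the order listed); mark gray on enter, black on exit:
K gray
  H gray
  H black
  B gray
    B→H: H black — skip
  B black
  F gray
    J gray
      G gray
        G→B: B black — skip
        I gray
          I→J: J is gray → back edge
First back edge: I → J.

I→J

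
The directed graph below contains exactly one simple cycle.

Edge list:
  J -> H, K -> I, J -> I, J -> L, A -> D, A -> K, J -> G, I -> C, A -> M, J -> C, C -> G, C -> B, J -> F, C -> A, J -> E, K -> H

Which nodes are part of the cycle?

A, C, I, K

DFS with gray/black marking from C:
C gray
  A gray
    K gray
      H gray
      H black
      I gray
        I→C: C is gray → back edge
Back edge closes the cycle C → A → K → I → C; its vertices are {A, C, I, K}.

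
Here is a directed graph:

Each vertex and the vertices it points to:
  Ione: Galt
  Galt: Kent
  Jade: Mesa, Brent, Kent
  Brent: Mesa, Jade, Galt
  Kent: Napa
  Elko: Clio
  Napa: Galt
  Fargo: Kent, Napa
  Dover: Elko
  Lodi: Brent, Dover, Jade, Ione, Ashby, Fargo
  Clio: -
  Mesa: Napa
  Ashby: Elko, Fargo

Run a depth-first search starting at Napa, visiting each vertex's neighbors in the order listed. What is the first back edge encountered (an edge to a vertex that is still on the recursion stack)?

Kent→Napa

DFS from Napa (visiting each vertex's neighbors in the order listed); mark gray on enter, black on exit:
Napa gray
  Galt gray
    Kent gray
      Kent→Napa: Napa is gray → back edge
First back edge: Kent → Napa.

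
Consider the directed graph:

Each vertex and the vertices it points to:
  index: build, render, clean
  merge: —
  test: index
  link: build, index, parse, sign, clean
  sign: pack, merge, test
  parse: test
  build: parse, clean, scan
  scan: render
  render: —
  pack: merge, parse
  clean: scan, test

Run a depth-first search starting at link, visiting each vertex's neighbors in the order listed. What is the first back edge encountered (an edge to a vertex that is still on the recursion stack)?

DFS from link (visiting each vertex's neighbors in the order listed); mark gray on enter, black on exit:
link gray
  build gray
    parse gray
      test gray
        index gray
          index→build: build is gray → back edge
First back edge: index → build.

index->build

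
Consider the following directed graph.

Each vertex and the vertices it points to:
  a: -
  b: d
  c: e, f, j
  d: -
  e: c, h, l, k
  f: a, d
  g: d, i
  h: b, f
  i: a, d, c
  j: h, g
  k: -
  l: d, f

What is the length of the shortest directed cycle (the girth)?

2

For each vertex v, BFS finds the shortest path from v back to v.
The shortest such closed walk is c → e → c, length 2.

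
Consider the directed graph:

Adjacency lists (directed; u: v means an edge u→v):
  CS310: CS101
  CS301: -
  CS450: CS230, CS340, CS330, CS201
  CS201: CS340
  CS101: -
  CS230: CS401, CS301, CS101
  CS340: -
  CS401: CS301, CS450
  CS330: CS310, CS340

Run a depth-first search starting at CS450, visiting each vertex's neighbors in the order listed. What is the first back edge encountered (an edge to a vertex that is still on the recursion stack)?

DFS from CS450 (visiting each vertex's neighbors in the order listed); mark gray on enter, black on exit:
CS450 gray
  CS230 gray
    CS401 gray
      CS301 gray
      CS301 black
      CS401→CS450: CS450 is gray → back edge
First back edge: CS401 → CS450.

CS401→CS450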